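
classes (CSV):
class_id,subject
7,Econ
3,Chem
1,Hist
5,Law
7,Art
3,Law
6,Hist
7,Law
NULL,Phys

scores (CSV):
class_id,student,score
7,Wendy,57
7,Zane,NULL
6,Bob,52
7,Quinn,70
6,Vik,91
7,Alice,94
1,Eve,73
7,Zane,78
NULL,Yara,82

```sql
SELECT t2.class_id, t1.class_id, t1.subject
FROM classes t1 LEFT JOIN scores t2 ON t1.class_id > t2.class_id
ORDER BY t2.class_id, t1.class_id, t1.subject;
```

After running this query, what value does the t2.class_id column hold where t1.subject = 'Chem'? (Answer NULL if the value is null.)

1

LEFT JOIN keeps every row from `classes`; unmatched rows get NULL for `scores`'s columns.
Matching on t1.class_id > t2.class_id. A NULL in a compared column never satisfies the condition.
- class_id=7: 3 matching t2 row(s), so 3 row(s) emitted.
- class_id=3: 1 matching t2 row(s), so 1 row(s) emitted.
- class_id=1: no t2 row matches, row kept with t2 columns NULL.
- class_id=5: 1 matching t2 row(s), so 1 row(s) emitted.
- class_id=7: 3 matching t2 row(s), so 3 row(s) emitted.
- class_id=3: 1 matching t2 row(s), so 1 row(s) emitted.
- class_id=6: 1 matching t2 row(s), so 1 row(s) emitted.
- class_id=7: 3 matching t2 row(s), so 3 row(s) emitted.
- class_id=NULL: no t2 row matches, row kept with t2 columns NULL.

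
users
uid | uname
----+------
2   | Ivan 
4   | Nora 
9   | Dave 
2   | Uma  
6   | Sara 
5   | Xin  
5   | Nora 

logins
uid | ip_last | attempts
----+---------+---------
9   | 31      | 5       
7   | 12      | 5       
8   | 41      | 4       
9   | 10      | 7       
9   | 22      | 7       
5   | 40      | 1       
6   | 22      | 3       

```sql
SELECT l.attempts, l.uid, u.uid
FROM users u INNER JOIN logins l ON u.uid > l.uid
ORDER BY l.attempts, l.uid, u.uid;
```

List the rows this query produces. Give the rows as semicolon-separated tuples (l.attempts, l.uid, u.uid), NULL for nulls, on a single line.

INNER JOIN keeps only pairs where the ON condition holds.
Matching on u.uid > l.uid.
Matched pairs: 5.

(1, 5, 6); (1, 5, 9); (3, 6, 9); (4, 8, 9); (5, 7, 9)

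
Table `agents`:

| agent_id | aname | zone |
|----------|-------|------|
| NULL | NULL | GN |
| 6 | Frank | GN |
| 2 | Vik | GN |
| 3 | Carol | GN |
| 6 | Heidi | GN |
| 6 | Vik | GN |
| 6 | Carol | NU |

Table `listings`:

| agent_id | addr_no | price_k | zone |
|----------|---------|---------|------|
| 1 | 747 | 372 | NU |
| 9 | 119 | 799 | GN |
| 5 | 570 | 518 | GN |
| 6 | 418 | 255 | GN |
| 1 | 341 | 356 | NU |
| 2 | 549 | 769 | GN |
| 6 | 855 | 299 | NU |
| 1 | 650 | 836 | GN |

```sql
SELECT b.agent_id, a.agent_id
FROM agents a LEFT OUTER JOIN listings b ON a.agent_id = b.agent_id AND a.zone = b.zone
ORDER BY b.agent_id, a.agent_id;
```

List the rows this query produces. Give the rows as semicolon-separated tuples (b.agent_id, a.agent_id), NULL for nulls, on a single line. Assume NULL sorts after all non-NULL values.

(2, 2); (6, 6); (6, 6); (6, 6); (6, 6); (NULL, 3); (NULL, NULL)

LEFT JOIN keeps every row from `agents`; unmatched rows get NULL for `listings`'s columns.
Matching on a.agent_id = b.agent_id AND a.zone = b.zone. A NULL in a compared column never satisfies the condition.
- a[0] agent_id=NULL, zone=GN → no match; kept with NULLs on the b side.
- a[1] agent_id=6, zone=GN → 1 match(es) in b → 1 row(s).
- a[2] agent_id=2, zone=GN → 1 match(es) in b → 1 row(s).
- a[3] agent_id=3, zone=GN → no match; kept with NULLs on the b side.
- a[4] agent_id=6, zone=GN → 1 match(es) in b → 1 row(s).
- a[5] agent_id=6, zone=GN → 1 match(es) in b → 1 row(s).
- a[6] agent_id=6, zone=NU → 1 match(es) in b → 1 row(s).
After projecting and ordering:
b.agent_id | a.agent_id
2 | 2
6 | 6
6 | 6
6 | 6
6 | 6
NULL | 3
NULL | NULL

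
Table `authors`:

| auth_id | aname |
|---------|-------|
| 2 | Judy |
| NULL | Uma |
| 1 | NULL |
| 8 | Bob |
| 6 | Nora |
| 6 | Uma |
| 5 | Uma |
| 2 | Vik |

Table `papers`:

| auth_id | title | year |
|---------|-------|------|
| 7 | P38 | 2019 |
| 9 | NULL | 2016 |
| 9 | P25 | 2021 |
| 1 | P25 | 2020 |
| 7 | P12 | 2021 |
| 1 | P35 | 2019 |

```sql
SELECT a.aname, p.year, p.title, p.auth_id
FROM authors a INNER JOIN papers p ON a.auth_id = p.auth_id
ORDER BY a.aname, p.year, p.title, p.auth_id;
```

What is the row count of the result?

INNER JOIN keeps only pairs where the ON condition holds.
Matching on a.auth_id = p.auth_id. A NULL in a compared column never satisfies the condition.
- a (auth_id=2) has no partner → excluded.
- a (auth_id=NULL) has no partner → excluded.
- a (auth_id=1) pairs with 2 row(s) of p.
- a (auth_id=8) has no partner → excluded.
- a (auth_id=6) has no partner → excluded.
- a (auth_id=6) has no partner → excluded.
- a (auth_id=5) has no partner → excluded.
- a (auth_id=2) has no partner → excluded.
Total: 2 rows.

2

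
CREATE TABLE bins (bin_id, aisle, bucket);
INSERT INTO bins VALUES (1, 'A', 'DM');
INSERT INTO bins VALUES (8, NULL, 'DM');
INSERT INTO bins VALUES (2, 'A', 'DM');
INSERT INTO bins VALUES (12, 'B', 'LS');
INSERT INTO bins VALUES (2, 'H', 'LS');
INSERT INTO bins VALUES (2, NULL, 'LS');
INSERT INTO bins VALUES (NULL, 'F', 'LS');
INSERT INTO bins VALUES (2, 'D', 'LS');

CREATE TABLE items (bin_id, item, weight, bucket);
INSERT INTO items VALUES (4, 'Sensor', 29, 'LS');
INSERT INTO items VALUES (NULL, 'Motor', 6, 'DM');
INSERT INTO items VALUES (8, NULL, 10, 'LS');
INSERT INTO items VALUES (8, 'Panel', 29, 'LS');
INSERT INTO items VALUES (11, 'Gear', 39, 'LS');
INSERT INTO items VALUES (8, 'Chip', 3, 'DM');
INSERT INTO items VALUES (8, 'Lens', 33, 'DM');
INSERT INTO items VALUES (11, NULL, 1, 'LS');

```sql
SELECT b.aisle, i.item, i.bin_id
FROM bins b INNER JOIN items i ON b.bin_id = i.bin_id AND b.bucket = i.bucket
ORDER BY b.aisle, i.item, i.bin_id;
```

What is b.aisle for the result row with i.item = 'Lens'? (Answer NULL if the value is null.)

NULL

INNER JOIN keeps only pairs where the ON condition holds.
Matching on b.bin_id = i.bin_id AND b.bucket = i.bucket. A NULL in a compared column never satisfies the condition.
- b (bin_id=1, bucket=DM) has no partner → excluded.
- b (bin_id=8, bucket=DM) pairs with 2 row(s) of i.
- b (bin_id=2, bucket=DM) has no partner → excluded.
- b (bin_id=12, bucket=LS) has no partner → excluded.
- b (bin_id=2, bucket=LS) has no partner → excluded.
- b (bin_id=2, bucket=LS) has no partner → excluded.
- b (bin_id=NULL, bucket=LS) has no partner → excluded.
- b (bin_id=2, bucket=LS) has no partner → excluded.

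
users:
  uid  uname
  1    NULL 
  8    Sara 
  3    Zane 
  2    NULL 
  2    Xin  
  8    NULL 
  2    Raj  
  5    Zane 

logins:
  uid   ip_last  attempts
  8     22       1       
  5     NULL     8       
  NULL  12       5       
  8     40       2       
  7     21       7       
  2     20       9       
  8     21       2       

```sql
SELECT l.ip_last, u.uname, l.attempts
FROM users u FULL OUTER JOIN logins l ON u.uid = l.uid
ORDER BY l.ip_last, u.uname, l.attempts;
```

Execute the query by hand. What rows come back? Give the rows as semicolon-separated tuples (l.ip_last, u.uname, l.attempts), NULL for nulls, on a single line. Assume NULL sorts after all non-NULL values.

FULL OUTER JOIN keeps every row from both sides; unmatched rows get NULL for the other side's columns.
Matching on u.uid = l.uid. A NULL in a compared column never satisfies the condition.
Matched pairs: 10; unmatched u rows kept: 2; unmatched l rows kept: 2.

(12, NULL, 5); (20, Raj, 9); (20, Xin, 9); (20, NULL, 9); (21, Sara, 2); (21, NULL, 2); (21, NULL, 7); (22, Sara, 1); (22, NULL, 1); (40, Sara, 2); (40, NULL, 2); (NULL, Zane, 8); (NULL, Zane, NULL); (NULL, NULL, NULL)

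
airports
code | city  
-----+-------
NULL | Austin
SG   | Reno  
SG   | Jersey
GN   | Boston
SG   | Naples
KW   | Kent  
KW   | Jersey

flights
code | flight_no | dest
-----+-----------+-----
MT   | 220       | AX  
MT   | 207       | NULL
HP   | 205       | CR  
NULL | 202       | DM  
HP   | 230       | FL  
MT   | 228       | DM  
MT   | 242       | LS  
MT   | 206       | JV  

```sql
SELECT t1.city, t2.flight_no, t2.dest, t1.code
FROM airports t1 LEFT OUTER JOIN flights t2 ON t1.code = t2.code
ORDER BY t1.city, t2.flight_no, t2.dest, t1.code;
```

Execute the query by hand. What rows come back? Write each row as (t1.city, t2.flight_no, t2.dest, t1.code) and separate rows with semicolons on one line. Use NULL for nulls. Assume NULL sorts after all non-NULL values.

(Austin, NULL, NULL, NULL); (Boston, NULL, NULL, GN); (Jersey, NULL, NULL, KW); (Jersey, NULL, NULL, SG); (Kent, NULL, NULL, KW); (Naples, NULL, NULL, SG); (Reno, NULL, NULL, SG)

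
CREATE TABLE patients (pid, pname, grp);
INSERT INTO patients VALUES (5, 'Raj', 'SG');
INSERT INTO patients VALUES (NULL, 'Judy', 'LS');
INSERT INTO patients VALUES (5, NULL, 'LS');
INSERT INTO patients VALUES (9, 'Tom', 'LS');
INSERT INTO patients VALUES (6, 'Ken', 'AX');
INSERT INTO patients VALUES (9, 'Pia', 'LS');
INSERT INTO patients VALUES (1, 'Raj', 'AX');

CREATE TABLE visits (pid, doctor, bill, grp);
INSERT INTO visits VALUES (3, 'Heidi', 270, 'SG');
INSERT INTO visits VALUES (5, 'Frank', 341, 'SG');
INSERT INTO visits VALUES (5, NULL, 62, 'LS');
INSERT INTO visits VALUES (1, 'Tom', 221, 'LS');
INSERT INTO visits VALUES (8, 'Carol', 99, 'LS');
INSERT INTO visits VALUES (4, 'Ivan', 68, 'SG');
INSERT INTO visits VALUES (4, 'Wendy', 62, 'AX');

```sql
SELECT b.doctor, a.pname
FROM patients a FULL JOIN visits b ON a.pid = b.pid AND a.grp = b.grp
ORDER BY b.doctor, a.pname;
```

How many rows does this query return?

12

FULL OUTER JOIN keeps every row from both sides; unmatched rows get NULL for the other side's columns.
Matching on a.pid = b.pid AND a.grp = b.grp. A NULL in a compared column never satisfies the condition.
- a (pid=5, grp=SG) pairs with 1 row(s) of b.
- a (pid=NULL, grp=LS) has no partner → padded with NULL.
- a (pid=5, grp=LS) pairs with 1 row(s) of b.
- a (pid=9, grp=LS) has no partner → padded with NULL.
- a (pid=6, grp=AX) has no partner → padded with NULL.
- a (pid=9, grp=LS) has no partner → padded with NULL.
- a (pid=1, grp=AX) has no partner → padded with NULL.
- 5 row(s) from b found no a partner → padded with NULL.
Total: 2 matched + 10 padded = 12 rows.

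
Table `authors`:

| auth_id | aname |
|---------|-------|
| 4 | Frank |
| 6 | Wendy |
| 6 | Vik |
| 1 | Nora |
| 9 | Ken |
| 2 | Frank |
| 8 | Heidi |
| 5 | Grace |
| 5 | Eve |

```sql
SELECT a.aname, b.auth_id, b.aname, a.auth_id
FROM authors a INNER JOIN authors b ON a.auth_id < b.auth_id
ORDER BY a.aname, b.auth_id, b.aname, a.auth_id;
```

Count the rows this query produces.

INNER JOIN keeps only pairs where the ON condition holds.
Matching on a.auth_id < b.auth_id.
Matched pairs: 34.
Total: 34 rows.

34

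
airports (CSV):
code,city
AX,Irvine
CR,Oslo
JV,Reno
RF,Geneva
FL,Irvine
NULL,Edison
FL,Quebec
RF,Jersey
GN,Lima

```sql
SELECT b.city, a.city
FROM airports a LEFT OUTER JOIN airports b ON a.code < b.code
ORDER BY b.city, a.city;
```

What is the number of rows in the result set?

29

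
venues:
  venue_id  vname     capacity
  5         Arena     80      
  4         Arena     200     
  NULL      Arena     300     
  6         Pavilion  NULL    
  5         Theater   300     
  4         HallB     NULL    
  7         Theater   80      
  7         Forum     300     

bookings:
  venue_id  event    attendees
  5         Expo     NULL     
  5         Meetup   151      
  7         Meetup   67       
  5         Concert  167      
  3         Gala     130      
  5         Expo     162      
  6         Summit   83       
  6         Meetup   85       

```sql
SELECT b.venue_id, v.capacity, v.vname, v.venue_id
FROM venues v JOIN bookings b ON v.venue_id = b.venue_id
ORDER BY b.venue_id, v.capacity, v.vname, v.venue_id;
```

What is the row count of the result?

12

INNER JOIN keeps only pairs where the ON condition holds.
Matching on v.venue_id = b.venue_id. A NULL in a compared column never satisfies the condition.
Matched pairs: 12.
Total: 12 rows.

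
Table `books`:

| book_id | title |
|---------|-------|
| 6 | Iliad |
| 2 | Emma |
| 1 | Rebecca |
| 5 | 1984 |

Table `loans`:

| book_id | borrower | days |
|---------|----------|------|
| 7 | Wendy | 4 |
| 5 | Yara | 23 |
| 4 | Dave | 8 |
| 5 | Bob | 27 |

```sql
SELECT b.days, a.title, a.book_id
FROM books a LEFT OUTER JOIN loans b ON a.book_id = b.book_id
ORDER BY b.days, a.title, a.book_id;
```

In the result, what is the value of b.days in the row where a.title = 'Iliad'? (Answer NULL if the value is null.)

NULL

LEFT JOIN keeps every row from `books`; unmatched rows get NULL for `loans`'s columns.
Matching on a.book_id = b.book_id.
- a (book_id=6) has no partner → padded with NULL.
- a (book_id=2) has no partner → padded with NULL.
- a (book_id=1) has no partner → padded with NULL.
- a (book_id=5) pairs with 2 row(s) of b.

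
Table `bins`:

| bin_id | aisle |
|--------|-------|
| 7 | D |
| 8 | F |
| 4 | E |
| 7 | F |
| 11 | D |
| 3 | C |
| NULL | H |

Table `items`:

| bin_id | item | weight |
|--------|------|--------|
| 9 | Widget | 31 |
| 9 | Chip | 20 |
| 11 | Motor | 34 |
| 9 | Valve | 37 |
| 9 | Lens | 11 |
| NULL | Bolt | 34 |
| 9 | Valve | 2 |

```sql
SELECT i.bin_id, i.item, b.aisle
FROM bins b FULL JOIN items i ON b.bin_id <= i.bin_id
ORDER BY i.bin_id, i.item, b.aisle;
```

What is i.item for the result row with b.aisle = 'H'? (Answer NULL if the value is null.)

FULL OUTER JOIN keeps every row from both sides; unmatched rows get NULL for the other side's columns.
Matching on b.bin_id <= i.bin_id. A NULL in a compared column never satisfies the condition.
- bin_id=7: 6 matching i row(s), so 6 row(s) emitted.
- bin_id=8: 6 matching i row(s), so 6 row(s) emitted.
- bin_id=4: 6 matching i row(s), so 6 row(s) emitted.
- bin_id=7: 6 matching i row(s), so 6 row(s) emitted.
- bin_id=11: 1 matching i row(s), so 1 row(s) emitted.
- bin_id=3: 6 matching i row(s), so 6 row(s) emitted.
- bin_id=NULL: no i row matches, row kept with i columns NULL.
- 1 row(s) from i found no b partner → padded with NULL.

NULL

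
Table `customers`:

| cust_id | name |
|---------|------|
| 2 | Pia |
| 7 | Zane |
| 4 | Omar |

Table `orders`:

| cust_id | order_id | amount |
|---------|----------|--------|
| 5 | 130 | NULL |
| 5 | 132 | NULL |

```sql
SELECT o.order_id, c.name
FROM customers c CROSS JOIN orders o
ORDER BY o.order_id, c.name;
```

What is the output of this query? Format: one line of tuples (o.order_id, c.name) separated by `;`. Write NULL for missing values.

(130, Omar); (130, Pia); (130, Zane); (132, Omar); (132, Pia); (132, Zane)

CROSS JOIN pairs every row of `customers` with every row of `orders`: 3 × 2 = 6 rows.
After projecting and ordering:
o.order_id | c.name
130 | Omar
130 | Pia
130 | Zane
132 | Omar
132 | Pia
132 | Zane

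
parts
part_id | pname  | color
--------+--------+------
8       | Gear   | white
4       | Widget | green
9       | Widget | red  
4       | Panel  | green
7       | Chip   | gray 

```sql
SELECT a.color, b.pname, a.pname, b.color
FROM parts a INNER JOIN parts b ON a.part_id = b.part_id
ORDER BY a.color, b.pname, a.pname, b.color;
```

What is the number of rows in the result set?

INNER JOIN keeps only pairs where the ON condition holds.
Matching on a.part_id = b.part_id.
- a row (part_id=8): matches 1 b row(s) → 1 output row(s).
- a row (part_id=4): matches 2 b row(s) → 2 output row(s).
- a row (part_id=9): matches 1 b row(s) → 1 output row(s).
- a row (part_id=4): matches 2 b row(s) → 2 output row(s).
- a row (part_id=7): matches 1 b row(s) → 1 output row(s).
Total: 7 rows.

7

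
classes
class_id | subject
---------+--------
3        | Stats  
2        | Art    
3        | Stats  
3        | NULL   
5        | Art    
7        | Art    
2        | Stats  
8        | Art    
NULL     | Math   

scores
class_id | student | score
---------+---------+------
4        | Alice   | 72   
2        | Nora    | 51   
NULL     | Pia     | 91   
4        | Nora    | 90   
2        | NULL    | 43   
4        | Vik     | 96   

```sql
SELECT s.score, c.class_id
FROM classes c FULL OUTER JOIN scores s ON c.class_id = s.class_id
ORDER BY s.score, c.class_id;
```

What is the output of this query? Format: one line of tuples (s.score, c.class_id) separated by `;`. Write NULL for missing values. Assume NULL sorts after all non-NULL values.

(43, 2); (43, 2); (51, 2); (51, 2); (72, NULL); (90, NULL); (91, NULL); (96, NULL); (NULL, 3); (NULL, 3); (NULL, 3); (NULL, 5); (NULL, 7); (NULL, 8); (NULL, NULL)

FULL OUTER JOIN keeps every row from both sides; unmatched rows get NULL for the other side's columns.
Matching on c.class_id = s.class_id. A NULL in a compared column never satisfies the condition.
Matched pairs: 4; unmatched c rows kept: 7; unmatched s rows kept: 4.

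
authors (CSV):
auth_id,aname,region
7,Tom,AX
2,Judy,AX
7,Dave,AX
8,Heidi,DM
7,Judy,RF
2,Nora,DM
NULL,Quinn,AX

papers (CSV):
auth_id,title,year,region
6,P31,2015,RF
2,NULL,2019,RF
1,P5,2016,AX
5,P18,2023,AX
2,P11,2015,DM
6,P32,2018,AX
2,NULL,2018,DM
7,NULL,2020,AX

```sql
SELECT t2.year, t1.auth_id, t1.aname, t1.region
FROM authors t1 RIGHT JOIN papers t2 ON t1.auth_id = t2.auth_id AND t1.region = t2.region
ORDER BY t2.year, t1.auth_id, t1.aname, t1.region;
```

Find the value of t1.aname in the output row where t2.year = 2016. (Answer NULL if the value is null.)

RIGHT JOIN keeps every row from `papers`; unmatched rows get NULL for `authors`'s columns.
Matching on t1.auth_id = t2.auth_id AND t1.region = t2.region. A NULL in a compared column never satisfies the condition.
- auth_id=7, region=AX: 1 matching t2 row(s), so 1 row(s) emitted.
- auth_id=2, region=AX: no matching t2 row.
- auth_id=7, region=AX: 1 matching t2 row(s), so 1 row(s) emitted.
- auth_id=8, region=DM: no matching t2 row.
- auth_id=7, region=RF: no matching t2 row.
- auth_id=2, region=DM: 2 matching t2 row(s), so 2 row(s) emitted.
- auth_id=NULL, region=AX: no matching t2 row.
- plus 5 unmatched t2 row(s), each kept with NULL t1 columns.

NULL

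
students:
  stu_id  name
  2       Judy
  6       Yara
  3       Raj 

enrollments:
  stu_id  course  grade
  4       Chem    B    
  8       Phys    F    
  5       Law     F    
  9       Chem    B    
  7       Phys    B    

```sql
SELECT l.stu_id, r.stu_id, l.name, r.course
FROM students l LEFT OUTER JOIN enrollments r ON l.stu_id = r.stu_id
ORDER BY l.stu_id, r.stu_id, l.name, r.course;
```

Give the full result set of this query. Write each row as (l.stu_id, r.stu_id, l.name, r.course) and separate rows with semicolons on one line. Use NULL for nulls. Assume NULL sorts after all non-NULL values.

(2, NULL, Judy, NULL); (3, NULL, Raj, NULL); (6, NULL, Yara, NULL)

LEFT JOIN keeps every row from `students`; unmatched rows get NULL for `enrollments`'s columns.
Matching on l.stu_id = r.stu_id.
- l (stu_id=2) has no partner → padded with NULL.
- l (stu_id=6) has no partner → padded with NULL.
- l (stu_id=3) has no partner → padded with NULL.
After projecting and ordering:
l.stu_id | r.stu_id | l.name | r.course
2 | NULL | Judy | NULL
3 | NULL | Raj | NULL
6 | NULL | Yara | NULL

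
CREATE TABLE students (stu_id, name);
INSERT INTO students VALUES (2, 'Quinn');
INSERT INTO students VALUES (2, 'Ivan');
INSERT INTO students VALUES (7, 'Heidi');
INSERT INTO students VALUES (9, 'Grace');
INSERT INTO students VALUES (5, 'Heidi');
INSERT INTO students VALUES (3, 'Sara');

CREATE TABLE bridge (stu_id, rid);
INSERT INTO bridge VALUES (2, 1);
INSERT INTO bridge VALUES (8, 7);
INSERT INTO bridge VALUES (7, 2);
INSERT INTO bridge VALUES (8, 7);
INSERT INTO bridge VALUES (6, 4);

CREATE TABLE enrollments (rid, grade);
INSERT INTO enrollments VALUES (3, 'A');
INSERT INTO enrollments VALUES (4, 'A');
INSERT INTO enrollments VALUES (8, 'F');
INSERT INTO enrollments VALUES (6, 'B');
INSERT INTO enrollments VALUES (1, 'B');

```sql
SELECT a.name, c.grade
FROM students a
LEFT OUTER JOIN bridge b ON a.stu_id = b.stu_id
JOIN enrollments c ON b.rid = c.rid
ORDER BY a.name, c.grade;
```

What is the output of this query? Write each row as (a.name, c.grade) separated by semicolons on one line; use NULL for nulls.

(Ivan, B); (Quinn, B)

Joins associate left-to-right: students LEFT JOIN bridge on stu_id gives 6 intermediate row(s).
Then INNER JOIN `enrollments c` on rid: keep only rows whose b.rid appears in c.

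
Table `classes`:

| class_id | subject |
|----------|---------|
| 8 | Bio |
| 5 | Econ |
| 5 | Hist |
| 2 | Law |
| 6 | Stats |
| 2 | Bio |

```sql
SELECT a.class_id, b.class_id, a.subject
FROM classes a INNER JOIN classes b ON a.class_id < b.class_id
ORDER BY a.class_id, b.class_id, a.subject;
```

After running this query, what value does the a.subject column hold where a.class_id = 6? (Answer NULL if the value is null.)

Stats

INNER JOIN keeps only pairs where the ON condition holds.
Matching on a.class_id < b.class_id.
- a[0] class_id=8 → no match; dropped.
- a[1] class_id=5 → 2 match(es) in b → 2 row(s).
- a[2] class_id=5 → 2 match(es) in b → 2 row(s).
- a[3] class_id=2 → 4 match(es) in b → 4 row(s).
- a[4] class_id=6 → 1 match(es) in b → 1 row(s).
- a[5] class_id=2 → 4 match(es) in b → 4 row(s).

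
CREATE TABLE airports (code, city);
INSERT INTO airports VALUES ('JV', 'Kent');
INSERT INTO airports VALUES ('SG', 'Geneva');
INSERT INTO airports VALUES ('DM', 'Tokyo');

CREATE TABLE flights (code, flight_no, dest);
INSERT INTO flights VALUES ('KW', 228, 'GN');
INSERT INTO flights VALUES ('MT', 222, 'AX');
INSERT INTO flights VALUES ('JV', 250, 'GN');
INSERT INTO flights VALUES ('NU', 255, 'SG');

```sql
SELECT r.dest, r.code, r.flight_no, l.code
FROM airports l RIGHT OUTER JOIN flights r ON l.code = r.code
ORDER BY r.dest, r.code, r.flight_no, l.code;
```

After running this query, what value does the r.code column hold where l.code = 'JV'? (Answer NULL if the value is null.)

JV

RIGHT JOIN keeps every row from `flights`; unmatched rows get NULL for `airports`'s columns.
Matching on l.code = r.code.
- code=JV: 1 matching r row(s), so 1 row(s) emitted.
- code=SG: no matching r row.
- code=DM: no matching r row.
- 3 r row(s) had no l match → kept, l columns NULL.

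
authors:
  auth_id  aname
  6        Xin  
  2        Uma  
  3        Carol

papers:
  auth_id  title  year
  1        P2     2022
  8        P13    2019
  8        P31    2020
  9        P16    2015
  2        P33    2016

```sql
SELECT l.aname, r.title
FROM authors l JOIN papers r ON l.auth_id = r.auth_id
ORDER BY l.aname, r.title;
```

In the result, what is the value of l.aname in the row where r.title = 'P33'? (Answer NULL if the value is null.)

Uma

INNER JOIN keeps only pairs where the ON condition holds.
Matching on l.auth_id = r.auth_id.
- l row (auth_id=6): no match → dropped.
- l row (auth_id=2): matches 1 r row(s) → 1 output row(s).
- l row (auth_id=3): no match → dropped.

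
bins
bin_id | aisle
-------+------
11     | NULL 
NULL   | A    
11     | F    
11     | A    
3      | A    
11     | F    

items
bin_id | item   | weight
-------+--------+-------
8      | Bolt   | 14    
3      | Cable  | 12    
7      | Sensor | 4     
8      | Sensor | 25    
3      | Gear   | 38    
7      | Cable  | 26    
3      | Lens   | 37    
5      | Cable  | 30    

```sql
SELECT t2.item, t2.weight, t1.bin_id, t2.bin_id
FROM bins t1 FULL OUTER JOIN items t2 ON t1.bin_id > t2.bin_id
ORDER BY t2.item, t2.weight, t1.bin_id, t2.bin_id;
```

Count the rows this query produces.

34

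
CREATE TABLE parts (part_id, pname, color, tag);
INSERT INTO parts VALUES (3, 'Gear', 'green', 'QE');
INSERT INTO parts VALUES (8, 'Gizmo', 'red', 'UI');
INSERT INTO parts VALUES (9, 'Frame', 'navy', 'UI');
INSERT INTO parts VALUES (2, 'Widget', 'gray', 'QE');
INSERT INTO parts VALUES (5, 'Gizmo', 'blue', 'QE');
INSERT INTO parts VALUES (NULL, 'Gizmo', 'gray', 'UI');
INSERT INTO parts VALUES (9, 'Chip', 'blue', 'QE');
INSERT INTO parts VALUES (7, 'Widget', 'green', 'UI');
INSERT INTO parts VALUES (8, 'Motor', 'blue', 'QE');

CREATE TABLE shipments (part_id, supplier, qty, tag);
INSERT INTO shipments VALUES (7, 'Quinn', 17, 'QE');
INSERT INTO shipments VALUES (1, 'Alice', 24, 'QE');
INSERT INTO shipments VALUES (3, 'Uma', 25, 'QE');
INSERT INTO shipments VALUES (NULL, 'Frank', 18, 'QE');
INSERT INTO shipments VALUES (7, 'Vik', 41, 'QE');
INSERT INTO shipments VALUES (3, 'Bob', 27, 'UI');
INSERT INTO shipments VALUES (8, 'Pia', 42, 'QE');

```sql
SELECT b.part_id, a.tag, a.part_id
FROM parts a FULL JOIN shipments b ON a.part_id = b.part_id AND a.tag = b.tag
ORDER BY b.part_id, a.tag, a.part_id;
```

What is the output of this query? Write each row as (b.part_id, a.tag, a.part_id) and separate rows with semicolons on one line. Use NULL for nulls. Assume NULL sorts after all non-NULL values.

(1, NULL, NULL); (3, QE, 3); (3, NULL, NULL); (7, NULL, NULL); (7, NULL, NULL); (8, QE, 8); (NULL, QE, 2); (NULL, QE, 5); (NULL, QE, 9); (NULL, UI, 7); (NULL, UI, 8); (NULL, UI, 9); (NULL, UI, NULL); (NULL, NULL, NULL)

FULL OUTER JOIN keeps every row from both sides; unmatched rows get NULL for the other side's columns.
Matching on a.part_id = b.part_id AND a.tag = b.tag. A NULL in a compared column never satisfies the condition.
- a row (part_id=3, tag=QE): matches 1 b row(s) → 1 output row(s).
- a row (part_id=8, tag=UI): no match → kept, b columns NULL.
- a row (part_id=9, tag=UI): no match → kept, b columns NULL.
- a row (part_id=2, tag=QE): no match → kept, b columns NULL.
- a row (part_id=5, tag=QE): no match → kept, b columns NULL.
- a row (part_id=NULL, tag=UI): no match → kept, b columns NULL.
- a row (part_id=9, tag=QE): no match → kept, b columns NULL.
- a row (part_id=7, tag=UI): no match → kept, b columns NULL.
- a row (part_id=8, tag=QE): matches 1 b row(s) → 1 output row(s).
- plus 5 unmatched b row(s), each kept with NULL a columns.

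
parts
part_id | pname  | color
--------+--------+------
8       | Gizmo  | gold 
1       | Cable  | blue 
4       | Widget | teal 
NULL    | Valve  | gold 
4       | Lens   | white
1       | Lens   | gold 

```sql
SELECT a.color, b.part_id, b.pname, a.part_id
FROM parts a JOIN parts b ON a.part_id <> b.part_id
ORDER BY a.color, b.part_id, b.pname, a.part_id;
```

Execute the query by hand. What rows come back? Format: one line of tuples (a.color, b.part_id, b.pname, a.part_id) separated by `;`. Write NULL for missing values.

(blue, 4, Lens, 1); (blue, 4, Widget, 1); (blue, 8, Gizmo, 1); (gold, 1, Cable, 8); (gold, 1, Lens, 8); (gold, 4, Lens, 1); (gold, 4, Lens, 8); (gold, 4, Widget, 1); (gold, 4, Widget, 8); (gold, 8, Gizmo, 1); (teal, 1, Cable, 4); (teal, 1, Lens, 4); (teal, 8, Gizmo, 4); (white, 1, Cable, 4); (white, 1, Lens, 4); (white, 8, Gizmo, 4)

INNER JOIN keeps only pairs where the ON condition holds.
Matching on a.part_id <> b.part_id. A NULL in a compared column never satisfies the condition.
Matched pairs: 16.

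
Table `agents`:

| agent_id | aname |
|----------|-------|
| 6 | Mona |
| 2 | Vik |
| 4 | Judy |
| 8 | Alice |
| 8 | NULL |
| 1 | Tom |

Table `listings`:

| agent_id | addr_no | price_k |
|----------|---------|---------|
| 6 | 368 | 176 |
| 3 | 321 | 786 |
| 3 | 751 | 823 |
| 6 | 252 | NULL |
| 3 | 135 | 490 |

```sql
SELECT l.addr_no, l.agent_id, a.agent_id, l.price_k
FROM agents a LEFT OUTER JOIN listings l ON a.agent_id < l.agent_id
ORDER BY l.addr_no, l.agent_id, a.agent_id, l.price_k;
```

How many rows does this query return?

15

LEFT JOIN keeps every row from `agents`; unmatched rows get NULL for `listings`'s columns.
Matching on a.agent_id < l.agent_id.
- a row (agent_id=6): no match → kept, l columns NULL.
- a row (agent_id=2): matches 5 l row(s) → 5 output row(s).
- a row (agent_id=4): matches 2 l row(s) → 2 output row(s).
- a row (agent_id=8): no match → kept, l columns NULL.
- a row (agent_id=8): no match → kept, l columns NULL.
- a row (agent_id=1): matches 5 l row(s) → 5 output row(s).
Total: 12 matched + 3 padded = 15 rows.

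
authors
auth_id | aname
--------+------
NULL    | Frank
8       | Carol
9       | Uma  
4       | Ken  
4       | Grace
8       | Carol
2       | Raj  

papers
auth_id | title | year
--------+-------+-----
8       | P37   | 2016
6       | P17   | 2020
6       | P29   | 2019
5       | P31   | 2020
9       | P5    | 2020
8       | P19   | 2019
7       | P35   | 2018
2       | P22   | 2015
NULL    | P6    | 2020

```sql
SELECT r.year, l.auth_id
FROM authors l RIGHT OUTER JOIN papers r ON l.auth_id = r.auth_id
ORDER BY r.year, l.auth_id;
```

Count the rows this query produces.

RIGHT JOIN keeps every row from `papers`; unmatched rows get NULL for `authors`'s columns.
Matching on l.auth_id = r.auth_id. A NULL in a compared column never satisfies the condition.
- l[0] auth_id=NULL → no match.
- l[1] auth_id=8 → 2 match(es) in r → 2 row(s).
- l[2] auth_id=9 → 1 match(es) in r → 1 row(s).
- l[3] auth_id=4 → no match.
- l[4] auth_id=4 → no match.
- l[5] auth_id=8 → 2 match(es) in r → 2 row(s).
- l[6] auth_id=2 → 1 match(es) in r → 1 row(s).
- plus 5 unmatched r row(s), each kept with NULL l columns.
Total: 6 matched + 5 padded = 11 rows.

11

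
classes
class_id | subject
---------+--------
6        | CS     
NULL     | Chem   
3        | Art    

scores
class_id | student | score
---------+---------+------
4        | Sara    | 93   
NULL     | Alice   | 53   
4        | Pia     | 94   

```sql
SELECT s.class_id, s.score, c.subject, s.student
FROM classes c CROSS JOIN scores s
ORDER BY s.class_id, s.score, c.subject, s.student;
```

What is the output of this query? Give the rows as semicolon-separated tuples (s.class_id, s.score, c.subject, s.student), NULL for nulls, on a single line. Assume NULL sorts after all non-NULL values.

(4, 93, Art, Sara); (4, 93, CS, Sara); (4, 93, Chem, Sara); (4, 94, Art, Pia); (4, 94, CS, Pia); (4, 94, Chem, Pia); (NULL, 53, Art, Alice); (NULL, 53, CS, Alice); (NULL, 53, Chem, Alice)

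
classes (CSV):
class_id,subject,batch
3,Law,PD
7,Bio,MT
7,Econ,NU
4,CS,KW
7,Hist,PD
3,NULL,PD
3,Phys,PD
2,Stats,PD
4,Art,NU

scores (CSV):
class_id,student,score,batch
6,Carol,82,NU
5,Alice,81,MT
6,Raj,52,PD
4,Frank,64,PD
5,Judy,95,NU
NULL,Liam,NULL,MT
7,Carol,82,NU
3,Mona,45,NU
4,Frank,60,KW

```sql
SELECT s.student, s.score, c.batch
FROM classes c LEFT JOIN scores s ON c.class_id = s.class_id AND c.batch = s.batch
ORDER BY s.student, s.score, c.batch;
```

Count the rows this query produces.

9

LEFT JOIN keeps every row from `classes`; unmatched rows get NULL for `scores`'s columns.
Matching on c.class_id = s.class_id AND c.batch = s.batch. A NULL in a compared column never satisfies the condition.
- class_id=3, batch=PD: no s row matches, row kept with s columns NULL.
- class_id=7, batch=MT: no s row matches, row kept with s columns NULL.
- class_id=7, batch=NU: 1 matching s row(s), so 1 row(s) emitted.
- class_id=4, batch=KW: 1 matching s row(s), so 1 row(s) emitted.
- class_id=7, batch=PD: no s row matches, row kept with s columns NULL.
- class_id=3, batch=PD: no s row matches, row kept with s columns NULL.
- class_id=3, batch=PD: no s row matches, row kept with s columns NULL.
- class_id=2, batch=PD: no s row matches, row kept with s columns NULL.
- class_id=4, batch=NU: no s row matches, row kept with s columns NULL.
Total: 2 matched + 7 padded = 9 rows.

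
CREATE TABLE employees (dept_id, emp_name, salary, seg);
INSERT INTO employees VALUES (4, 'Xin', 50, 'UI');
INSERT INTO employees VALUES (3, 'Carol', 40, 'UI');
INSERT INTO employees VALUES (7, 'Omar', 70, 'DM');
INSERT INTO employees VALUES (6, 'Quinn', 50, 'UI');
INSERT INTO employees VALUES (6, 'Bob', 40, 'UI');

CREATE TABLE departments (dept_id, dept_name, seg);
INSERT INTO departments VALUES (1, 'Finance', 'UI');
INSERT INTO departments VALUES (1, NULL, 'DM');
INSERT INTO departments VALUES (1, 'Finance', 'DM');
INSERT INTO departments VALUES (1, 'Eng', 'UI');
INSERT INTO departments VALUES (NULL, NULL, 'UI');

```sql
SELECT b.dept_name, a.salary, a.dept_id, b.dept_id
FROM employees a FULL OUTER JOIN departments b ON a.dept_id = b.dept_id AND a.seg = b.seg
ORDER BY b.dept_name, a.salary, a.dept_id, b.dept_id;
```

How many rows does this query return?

10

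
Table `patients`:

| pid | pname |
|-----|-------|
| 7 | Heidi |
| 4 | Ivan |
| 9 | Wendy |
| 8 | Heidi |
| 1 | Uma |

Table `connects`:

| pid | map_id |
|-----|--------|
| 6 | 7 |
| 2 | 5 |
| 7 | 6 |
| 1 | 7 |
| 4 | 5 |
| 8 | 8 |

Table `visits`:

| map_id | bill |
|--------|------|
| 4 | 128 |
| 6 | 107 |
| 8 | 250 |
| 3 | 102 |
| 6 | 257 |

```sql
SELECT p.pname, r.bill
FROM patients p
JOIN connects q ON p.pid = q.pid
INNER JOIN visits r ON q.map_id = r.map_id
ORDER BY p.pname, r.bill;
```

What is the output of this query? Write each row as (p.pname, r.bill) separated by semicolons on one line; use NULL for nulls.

Step 1 — p INNER JOIN q on pid → 4 row(s).
Then INNER JOIN `visits r` on map_id: keep only rows whose q.map_id appears in r.

(Heidi, 107); (Heidi, 250); (Heidi, 257)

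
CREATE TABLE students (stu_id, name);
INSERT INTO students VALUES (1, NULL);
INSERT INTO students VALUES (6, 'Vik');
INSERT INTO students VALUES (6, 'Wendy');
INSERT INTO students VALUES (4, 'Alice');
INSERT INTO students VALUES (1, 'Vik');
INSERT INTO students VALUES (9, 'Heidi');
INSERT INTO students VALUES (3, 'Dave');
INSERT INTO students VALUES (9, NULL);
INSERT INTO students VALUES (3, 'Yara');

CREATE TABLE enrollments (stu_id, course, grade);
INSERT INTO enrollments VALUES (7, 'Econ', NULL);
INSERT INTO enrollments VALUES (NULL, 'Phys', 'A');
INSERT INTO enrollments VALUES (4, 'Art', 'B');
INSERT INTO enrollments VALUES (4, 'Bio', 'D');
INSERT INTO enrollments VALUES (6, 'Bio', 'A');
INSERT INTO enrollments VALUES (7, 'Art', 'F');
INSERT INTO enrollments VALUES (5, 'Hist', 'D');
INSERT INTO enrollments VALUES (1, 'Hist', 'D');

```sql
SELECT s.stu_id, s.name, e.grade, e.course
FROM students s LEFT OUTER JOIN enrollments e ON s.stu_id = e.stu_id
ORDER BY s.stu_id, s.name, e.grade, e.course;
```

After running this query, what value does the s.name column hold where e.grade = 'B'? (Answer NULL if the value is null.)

LEFT JOIN keeps every row from `students`; unmatched rows get NULL for `enrollments`'s columns.
Matching on s.stu_id = e.stu_id. A NULL in a compared column never satisfies the condition.
Matched pairs: 6; unmatched s rows kept: 4.

Alice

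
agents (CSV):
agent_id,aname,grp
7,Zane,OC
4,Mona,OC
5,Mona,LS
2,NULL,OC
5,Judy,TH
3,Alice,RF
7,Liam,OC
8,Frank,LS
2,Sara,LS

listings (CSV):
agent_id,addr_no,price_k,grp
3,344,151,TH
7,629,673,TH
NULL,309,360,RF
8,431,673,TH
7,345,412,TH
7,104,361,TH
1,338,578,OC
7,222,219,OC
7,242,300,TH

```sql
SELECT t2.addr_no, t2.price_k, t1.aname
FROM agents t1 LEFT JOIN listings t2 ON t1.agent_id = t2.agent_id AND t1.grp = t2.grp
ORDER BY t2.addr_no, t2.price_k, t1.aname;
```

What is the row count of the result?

9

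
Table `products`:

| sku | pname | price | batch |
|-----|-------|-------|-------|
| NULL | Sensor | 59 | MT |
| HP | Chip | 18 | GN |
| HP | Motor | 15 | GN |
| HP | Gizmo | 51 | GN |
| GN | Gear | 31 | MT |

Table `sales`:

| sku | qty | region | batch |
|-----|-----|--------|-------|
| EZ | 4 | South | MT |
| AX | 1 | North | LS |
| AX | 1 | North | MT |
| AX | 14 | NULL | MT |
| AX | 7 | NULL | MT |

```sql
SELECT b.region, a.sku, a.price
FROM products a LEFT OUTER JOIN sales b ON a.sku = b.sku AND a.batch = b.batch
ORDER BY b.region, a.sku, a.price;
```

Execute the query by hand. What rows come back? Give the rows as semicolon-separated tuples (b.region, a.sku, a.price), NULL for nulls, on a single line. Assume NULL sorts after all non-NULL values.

(NULL, GN, 31); (NULL, HP, 15); (NULL, HP, 18); (NULL, HP, 51); (NULL, NULL, 59)

LEFT JOIN keeps every row from `products`; unmatched rows get NULL for `sales`'s columns.
Matching on a.sku = b.sku AND a.batch = b.batch. A NULL in a compared column never satisfies the condition.
- a[0] sku=NULL, batch=MT → no match; kept with NULLs on the b side.
- a[1] sku=HP, batch=GN → no match; kept with NULLs on the b side.
- a[2] sku=HP, batch=GN → no match; kept with NULLs on the b side.
- a[3] sku=HP, batch=GN → no match; kept with NULLs on the b side.
- a[4] sku=GN, batch=MT → no match; kept with NULLs on the b side.
After projecting and ordering:
b.region | a.sku | a.price
NULL | GN | 31
NULL | HP | 15
NULL | HP | 18
NULL | HP | 51
NULL | NULL | 59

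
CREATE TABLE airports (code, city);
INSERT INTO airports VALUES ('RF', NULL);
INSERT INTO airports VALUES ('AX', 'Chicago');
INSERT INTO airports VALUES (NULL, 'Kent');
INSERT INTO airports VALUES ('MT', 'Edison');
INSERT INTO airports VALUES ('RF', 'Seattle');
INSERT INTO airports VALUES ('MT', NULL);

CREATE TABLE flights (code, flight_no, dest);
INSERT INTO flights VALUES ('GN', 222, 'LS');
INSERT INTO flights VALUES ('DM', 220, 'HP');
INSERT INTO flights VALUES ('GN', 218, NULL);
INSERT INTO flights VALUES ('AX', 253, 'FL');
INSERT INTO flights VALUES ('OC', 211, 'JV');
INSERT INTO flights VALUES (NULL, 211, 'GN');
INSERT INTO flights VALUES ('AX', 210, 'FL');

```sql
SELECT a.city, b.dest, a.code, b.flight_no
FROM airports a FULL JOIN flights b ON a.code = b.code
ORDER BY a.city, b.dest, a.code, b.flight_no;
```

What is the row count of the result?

12

FULL OUTER JOIN keeps every row from both sides; unmatched rows get NULL for the other side's columns.
Matching on a.code = b.code. A NULL in a compared column never satisfies the condition.
Matched pairs: 2; unmatched a rows kept: 5; unmatched b rows kept: 5.
Total: 2 matched + 10 padded = 12 rows.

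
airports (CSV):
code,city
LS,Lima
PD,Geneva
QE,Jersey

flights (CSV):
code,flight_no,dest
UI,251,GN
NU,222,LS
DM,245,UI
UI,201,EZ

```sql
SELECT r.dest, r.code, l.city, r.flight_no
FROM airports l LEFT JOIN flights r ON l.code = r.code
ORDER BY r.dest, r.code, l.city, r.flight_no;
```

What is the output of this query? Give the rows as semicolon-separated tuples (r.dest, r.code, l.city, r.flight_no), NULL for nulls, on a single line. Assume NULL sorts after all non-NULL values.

LEFT JOIN keeps every row from `airports`; unmatched rows get NULL for `flights`'s columns.
Matching on l.code = r.code.
- code=LS: no r row matches, row kept with r columns NULL.
- code=PD: no r row matches, row kept with r columns NULL.
- code=QE: no r row matches, row kept with r columns NULL.
After projecting and ordering:
r.dest | r.code | l.city | r.flight_no
NULL | NULL | Geneva | NULL
NULL | NULL | Jersey | NULL
NULL | NULL | Lima | NULL

(NULL, NULL, Geneva, NULL); (NULL, NULL, Jersey, NULL); (NULL, NULL, Lima, NULL)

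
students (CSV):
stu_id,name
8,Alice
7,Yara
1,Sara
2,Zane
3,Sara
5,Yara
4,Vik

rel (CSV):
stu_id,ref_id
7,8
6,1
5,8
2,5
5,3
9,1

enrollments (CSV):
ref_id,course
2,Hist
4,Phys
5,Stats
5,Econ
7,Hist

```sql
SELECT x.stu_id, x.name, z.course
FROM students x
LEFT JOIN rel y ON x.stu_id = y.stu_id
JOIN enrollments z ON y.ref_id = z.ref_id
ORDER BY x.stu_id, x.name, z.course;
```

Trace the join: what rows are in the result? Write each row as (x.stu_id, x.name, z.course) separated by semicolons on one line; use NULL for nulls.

(2, Zane, Econ); (2, Zane, Stats)

Joins associate left-to-right: students LEFT JOIN rel on stu_id gives 8 intermediate row(s).
Then INNER JOIN `enrollments z` on ref_id: keep only rows whose y.ref_id appears in z.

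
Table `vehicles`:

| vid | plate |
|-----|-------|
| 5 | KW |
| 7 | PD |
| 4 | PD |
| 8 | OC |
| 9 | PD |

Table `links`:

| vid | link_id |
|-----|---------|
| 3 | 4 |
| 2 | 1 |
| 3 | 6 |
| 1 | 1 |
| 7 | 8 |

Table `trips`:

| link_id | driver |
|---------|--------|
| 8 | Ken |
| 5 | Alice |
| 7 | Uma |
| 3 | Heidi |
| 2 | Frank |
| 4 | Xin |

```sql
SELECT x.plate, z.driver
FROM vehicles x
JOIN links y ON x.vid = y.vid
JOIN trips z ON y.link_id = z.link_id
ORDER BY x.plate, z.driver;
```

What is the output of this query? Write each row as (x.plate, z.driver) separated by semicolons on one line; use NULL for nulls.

Joins associate left-to-right: vehicles INNER JOIN links on vid gives 1 intermediate row(s).
Then INNER JOIN `trips z` on link_id: keep only rows whose y.link_id appears in z.

(PD, Ken)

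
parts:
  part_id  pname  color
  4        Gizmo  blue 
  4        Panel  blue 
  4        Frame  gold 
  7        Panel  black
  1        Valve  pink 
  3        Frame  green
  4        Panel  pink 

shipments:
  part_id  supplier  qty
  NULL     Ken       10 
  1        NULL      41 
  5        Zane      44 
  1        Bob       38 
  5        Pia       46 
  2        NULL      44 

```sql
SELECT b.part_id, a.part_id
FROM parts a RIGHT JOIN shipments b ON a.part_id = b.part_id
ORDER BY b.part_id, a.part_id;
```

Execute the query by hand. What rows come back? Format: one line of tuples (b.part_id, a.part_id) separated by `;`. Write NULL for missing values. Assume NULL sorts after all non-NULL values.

(1, 1); (1, 1); (2, NULL); (5, NULL); (5, NULL); (NULL, NULL)

RIGHT JOIN keeps every row from `shipments`; unmatched rows get NULL for `parts`'s columns.
Matching on a.part_id = b.part_id. A NULL in a compared column never satisfies the condition.
- a row (part_id=4): no match.
- a row (part_id=4): no match.
- a row (part_id=4): no match.
- a row (part_id=7): no match.
- a row (part_id=1): matches 2 b row(s) → 2 output row(s).
- a row (part_id=3): no match.
- a row (part_id=4): no match.
- plus 4 unmatched b row(s), each kept with NULL a columns.
After projecting and ordering:
b.part_id | a.part_id
1 | 1
1 | 1
2 | NULL
5 | NULL
5 | NULL
NULL | NULL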